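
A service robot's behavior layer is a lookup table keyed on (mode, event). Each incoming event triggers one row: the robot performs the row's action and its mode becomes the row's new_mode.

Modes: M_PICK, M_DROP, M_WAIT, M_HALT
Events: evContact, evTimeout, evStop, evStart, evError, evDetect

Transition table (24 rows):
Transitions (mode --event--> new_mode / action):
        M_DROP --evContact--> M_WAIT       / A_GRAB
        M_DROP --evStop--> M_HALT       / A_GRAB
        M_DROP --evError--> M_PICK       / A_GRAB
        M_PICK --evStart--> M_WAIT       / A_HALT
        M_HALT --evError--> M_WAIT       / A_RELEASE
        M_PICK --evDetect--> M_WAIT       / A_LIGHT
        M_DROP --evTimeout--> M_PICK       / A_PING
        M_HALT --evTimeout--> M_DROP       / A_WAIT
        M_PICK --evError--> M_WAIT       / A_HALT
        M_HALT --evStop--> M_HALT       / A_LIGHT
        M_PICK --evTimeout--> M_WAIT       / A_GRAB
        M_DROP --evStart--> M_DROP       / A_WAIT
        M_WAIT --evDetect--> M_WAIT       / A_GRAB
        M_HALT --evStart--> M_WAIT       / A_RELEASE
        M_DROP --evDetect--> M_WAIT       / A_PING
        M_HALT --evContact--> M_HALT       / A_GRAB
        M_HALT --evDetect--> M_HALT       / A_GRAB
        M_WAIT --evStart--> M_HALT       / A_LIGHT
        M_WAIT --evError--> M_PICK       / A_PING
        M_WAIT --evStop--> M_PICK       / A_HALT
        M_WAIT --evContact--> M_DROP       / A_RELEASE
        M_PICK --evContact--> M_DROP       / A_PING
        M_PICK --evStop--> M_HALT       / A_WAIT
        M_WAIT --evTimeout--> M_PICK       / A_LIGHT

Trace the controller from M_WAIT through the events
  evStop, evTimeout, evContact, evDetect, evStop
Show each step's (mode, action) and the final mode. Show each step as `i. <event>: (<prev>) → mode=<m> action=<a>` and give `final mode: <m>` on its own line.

1. evStop: (M_WAIT) → mode=M_PICK action=A_HALT
2. evTimeout: (M_PICK) → mode=M_WAIT action=A_GRAB
3. evContact: (M_WAIT) → mode=M_DROP action=A_RELEASE
4. evDetect: (M_DROP) → mode=M_WAIT action=A_PING
5. evStop: (M_WAIT) → mode=M_PICK action=A_HALT

final mode: M_PICK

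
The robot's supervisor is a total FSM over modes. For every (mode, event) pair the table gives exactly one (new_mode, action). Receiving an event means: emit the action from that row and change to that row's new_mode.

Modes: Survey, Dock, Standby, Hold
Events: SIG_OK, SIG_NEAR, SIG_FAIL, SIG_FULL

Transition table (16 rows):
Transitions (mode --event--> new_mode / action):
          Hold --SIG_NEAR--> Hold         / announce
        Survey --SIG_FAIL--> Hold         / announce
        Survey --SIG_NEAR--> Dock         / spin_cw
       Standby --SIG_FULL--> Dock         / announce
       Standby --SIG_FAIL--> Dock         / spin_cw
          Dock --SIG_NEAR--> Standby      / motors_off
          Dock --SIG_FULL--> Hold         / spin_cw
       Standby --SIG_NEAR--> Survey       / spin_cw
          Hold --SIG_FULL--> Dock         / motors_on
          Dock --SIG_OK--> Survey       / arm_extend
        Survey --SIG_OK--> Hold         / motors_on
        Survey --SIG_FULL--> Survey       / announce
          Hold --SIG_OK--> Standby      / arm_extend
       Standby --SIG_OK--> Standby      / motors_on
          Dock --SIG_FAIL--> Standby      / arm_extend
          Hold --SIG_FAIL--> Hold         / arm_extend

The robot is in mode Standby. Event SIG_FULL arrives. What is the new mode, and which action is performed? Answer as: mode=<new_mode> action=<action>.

current mode = Standby; filter table to that mode:
  (Standby, SIG_FULL) → (Dock, announce)  ← event matches
  (Standby, SIG_FAIL) → (Dock, spin_cw)
  (Standby, SIG_NEAR) → (Survey, spin_cw)
  (Standby, SIG_OK) → (Standby, motors_on)
event = SIG_FULL selects (Dock, announce)

mode=Dock action=announce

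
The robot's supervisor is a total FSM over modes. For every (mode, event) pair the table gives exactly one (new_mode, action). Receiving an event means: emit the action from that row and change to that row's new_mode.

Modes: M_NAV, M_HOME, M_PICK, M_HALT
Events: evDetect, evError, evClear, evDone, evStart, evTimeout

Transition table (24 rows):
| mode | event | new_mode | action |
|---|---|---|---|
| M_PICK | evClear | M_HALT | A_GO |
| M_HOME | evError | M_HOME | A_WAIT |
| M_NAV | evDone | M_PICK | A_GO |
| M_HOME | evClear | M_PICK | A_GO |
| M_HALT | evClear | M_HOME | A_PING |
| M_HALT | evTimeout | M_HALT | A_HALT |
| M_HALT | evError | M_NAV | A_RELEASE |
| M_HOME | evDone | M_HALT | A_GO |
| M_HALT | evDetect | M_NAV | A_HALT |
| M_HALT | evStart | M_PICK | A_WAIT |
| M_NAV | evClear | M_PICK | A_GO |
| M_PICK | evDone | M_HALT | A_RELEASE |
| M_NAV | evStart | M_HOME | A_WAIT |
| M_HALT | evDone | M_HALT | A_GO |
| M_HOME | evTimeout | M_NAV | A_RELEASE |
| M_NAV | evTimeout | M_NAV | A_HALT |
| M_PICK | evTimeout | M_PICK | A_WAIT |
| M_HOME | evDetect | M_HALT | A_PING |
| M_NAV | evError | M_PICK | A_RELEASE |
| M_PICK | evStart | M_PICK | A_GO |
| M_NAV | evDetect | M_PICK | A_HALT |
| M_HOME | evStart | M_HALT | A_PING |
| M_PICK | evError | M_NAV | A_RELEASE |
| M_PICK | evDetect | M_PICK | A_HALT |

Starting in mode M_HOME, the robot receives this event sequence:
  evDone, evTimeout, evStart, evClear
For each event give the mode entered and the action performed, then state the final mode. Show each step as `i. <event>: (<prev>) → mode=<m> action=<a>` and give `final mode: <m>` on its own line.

1. evDone: (M_HOME) → mode=M_HALT action=A_GO
2. evTimeout: (M_HALT) → mode=M_HALT action=A_HALT
3. evStart: (M_HALT) → mode=M_PICK action=A_WAIT
4. evClear: (M_PICK) → mode=M_HALT action=A_GO

final mode: M_HALT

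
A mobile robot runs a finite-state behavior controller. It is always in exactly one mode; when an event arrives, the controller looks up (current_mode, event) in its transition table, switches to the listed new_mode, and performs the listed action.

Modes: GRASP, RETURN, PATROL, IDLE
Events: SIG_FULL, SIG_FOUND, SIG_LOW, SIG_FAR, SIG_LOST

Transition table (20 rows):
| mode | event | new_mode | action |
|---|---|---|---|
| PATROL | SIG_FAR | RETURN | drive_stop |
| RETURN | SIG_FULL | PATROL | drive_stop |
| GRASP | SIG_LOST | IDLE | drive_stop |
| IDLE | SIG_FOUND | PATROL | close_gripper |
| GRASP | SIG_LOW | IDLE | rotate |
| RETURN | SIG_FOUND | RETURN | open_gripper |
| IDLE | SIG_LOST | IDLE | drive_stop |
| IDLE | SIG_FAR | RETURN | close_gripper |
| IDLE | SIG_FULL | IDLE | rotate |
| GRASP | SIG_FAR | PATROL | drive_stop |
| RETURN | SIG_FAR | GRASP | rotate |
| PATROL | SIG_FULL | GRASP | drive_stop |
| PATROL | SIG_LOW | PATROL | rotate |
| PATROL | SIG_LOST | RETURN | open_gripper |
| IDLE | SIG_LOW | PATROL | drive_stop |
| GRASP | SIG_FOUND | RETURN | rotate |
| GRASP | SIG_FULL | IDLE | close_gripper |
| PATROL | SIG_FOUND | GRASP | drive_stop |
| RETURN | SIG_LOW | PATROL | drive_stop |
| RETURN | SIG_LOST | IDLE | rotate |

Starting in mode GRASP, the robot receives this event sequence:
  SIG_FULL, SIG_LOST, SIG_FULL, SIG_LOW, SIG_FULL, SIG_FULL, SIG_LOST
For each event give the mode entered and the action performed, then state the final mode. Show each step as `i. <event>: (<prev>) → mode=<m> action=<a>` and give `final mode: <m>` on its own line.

1. SIG_FULL: (GRASP) → mode=IDLE action=close_gripper
2. SIG_LOST: (IDLE) → mode=IDLE action=drive_stop
3. SIG_FULL: (IDLE) → mode=IDLE action=rotate
4. SIG_LOW: (IDLE) → mode=PATROL action=drive_stop
5. SIG_FULL: (PATROL) → mode=GRASP action=drive_stop
6. SIG_FULL: (GRASP) → mode=IDLE action=close_gripper
7. SIG_LOST: (IDLE) → mode=IDLE action=drive_stop

final mode: IDLE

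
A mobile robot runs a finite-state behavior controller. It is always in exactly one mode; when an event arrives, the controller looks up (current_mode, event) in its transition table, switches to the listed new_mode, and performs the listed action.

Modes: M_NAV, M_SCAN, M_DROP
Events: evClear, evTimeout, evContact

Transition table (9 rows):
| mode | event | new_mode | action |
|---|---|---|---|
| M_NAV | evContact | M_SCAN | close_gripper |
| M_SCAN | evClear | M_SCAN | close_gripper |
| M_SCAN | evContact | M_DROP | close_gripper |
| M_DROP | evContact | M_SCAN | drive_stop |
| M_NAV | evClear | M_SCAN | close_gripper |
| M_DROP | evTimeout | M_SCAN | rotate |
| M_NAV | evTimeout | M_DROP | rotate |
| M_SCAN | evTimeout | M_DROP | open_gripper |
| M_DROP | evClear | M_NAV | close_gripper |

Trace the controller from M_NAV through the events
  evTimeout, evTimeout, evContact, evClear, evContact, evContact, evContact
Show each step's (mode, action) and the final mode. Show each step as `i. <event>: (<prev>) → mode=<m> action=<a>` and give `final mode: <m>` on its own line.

final mode: M_SCAN

1. evTimeout: (M_NAV) → mode=M_DROP action=rotate
2. evTimeout: (M_DROP) → mode=M_SCAN action=rotate
3. evContact: (M_SCAN) → mode=M_DROP action=close_gripper
4. evClear: (M_DROP) → mode=M_NAV action=close_gripper
5. evContact: (M_NAV) → mode=M_SCAN action=close_gripper
6. evContact: (M_SCAN) → mode=M_DROP action=close_gripper
7. evContact: (M_DROP) → mode=M_SCAN action=drive_stop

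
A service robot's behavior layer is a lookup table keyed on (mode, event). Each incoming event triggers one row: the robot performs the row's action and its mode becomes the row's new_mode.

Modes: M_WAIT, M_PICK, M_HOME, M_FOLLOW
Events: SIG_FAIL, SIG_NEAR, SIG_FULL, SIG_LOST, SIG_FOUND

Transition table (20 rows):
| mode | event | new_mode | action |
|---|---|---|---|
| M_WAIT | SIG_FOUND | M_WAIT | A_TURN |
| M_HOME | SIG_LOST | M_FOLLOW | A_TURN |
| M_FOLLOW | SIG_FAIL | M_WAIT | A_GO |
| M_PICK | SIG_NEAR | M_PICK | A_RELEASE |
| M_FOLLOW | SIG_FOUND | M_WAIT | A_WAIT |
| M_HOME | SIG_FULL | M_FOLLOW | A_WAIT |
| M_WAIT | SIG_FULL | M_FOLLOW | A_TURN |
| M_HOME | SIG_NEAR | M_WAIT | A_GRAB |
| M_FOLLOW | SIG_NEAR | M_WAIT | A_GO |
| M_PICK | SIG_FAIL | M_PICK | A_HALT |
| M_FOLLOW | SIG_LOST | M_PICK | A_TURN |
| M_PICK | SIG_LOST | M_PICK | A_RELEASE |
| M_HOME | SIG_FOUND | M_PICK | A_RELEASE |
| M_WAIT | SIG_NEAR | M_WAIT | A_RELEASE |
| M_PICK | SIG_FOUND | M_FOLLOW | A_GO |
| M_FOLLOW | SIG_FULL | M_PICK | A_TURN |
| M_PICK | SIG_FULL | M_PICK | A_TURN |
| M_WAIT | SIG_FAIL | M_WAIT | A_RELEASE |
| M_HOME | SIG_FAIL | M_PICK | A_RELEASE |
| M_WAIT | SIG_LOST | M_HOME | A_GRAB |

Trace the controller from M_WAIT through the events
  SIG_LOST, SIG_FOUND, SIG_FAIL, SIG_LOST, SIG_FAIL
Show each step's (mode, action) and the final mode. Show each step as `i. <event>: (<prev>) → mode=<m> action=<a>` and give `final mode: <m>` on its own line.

1. SIG_LOST: (M_WAIT) → mode=M_HOME action=A_GRAB
2. SIG_FOUND: (M_HOME) → mode=M_PICK action=A_RELEASE
3. SIG_FAIL: (M_PICK) → mode=M_PICK action=A_HALT
4. SIG_LOST: (M_PICK) → mode=M_PICK action=A_RELEASE
5. SIG_FAIL: (M_PICK) → mode=M_PICK action=A_HALT

final mode: M_PICK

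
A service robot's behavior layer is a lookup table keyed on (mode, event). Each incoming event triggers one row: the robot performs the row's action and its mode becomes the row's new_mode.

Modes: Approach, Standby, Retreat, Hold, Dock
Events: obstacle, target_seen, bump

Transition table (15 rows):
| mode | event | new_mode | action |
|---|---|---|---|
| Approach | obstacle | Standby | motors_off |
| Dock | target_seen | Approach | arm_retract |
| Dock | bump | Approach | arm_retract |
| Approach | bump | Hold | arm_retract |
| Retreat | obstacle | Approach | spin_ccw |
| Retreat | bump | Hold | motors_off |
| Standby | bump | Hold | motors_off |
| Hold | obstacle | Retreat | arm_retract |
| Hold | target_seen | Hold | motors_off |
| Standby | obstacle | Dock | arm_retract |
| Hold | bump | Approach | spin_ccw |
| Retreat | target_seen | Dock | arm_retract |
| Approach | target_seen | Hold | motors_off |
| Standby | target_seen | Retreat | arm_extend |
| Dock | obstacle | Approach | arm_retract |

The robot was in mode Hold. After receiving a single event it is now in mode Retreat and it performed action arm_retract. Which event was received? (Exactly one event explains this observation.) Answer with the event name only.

obstacle

try obstacle: (Hold, obstacle) → (Retreat, arm_retract)  ← matches
try target_seen: (Hold, target_seen) → (Hold, motors_off)
try bump: (Hold, bump) → (Approach, spin_ccw)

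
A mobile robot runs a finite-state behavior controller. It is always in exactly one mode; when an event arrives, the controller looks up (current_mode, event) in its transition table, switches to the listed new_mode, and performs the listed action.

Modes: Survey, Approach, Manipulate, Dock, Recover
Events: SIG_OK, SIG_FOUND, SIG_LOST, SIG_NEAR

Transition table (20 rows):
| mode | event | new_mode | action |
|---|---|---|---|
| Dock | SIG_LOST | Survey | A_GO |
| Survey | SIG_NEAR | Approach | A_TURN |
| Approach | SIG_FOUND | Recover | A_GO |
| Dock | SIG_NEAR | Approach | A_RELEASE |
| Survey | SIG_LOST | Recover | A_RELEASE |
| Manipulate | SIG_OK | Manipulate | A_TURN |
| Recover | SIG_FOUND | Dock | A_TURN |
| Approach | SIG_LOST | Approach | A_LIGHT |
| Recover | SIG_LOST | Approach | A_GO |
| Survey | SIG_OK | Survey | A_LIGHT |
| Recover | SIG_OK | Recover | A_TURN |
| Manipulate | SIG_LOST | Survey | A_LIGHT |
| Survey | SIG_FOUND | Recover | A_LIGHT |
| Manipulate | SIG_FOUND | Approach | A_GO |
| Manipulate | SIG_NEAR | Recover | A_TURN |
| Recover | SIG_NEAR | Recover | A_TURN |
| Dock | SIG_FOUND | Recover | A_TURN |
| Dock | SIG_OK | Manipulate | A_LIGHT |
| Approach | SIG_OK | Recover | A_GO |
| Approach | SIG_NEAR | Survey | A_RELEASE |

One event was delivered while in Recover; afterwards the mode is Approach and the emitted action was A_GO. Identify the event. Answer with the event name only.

SIG_LOST

try SIG_OK: (Recover, SIG_OK) → (Recover, A_TURN)
try SIG_FOUND: (Recover, SIG_FOUND) → (Dock, A_TURN)
try SIG_LOST: (Recover, SIG_LOST) → (Approach, A_GO)  ← matches
try SIG_NEAR: (Recover, SIG_NEAR) → (Recover, A_TURN)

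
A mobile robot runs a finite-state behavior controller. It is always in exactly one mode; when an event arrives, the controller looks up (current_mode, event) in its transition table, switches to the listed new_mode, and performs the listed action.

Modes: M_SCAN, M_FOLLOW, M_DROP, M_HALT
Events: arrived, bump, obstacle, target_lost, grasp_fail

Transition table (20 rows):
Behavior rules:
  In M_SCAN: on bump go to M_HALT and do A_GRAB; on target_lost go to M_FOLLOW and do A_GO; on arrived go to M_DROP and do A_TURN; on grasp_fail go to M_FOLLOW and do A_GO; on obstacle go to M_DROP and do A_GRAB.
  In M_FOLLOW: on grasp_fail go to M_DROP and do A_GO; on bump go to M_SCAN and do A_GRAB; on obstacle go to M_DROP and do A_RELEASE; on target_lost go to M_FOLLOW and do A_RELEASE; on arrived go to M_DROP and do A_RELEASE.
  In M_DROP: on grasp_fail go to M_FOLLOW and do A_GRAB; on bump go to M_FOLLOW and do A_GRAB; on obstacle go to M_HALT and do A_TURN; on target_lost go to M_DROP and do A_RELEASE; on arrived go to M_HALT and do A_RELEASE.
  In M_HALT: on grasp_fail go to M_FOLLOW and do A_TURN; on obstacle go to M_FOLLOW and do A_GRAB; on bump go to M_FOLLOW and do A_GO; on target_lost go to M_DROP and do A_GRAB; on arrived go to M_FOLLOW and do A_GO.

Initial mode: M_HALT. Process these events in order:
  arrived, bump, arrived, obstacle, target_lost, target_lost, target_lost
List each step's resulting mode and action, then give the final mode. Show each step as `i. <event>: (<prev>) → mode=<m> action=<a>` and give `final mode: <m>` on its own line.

final mode: M_DROP

1. arrived: (M_HALT) → mode=M_FOLLOW action=A_GO
2. bump: (M_FOLLOW) → mode=M_SCAN action=A_GRAB
3. arrived: (M_SCAN) → mode=M_DROP action=A_TURN
4. obstacle: (M_DROP) → mode=M_HALT action=A_TURN
5. target_lost: (M_HALT) → mode=M_DROP action=A_GRAB
6. target_lost: (M_DROP) → mode=M_DROP action=A_RELEASE
7. target_lost: (M_DROP) → mode=M_DROP action=A_RELEASE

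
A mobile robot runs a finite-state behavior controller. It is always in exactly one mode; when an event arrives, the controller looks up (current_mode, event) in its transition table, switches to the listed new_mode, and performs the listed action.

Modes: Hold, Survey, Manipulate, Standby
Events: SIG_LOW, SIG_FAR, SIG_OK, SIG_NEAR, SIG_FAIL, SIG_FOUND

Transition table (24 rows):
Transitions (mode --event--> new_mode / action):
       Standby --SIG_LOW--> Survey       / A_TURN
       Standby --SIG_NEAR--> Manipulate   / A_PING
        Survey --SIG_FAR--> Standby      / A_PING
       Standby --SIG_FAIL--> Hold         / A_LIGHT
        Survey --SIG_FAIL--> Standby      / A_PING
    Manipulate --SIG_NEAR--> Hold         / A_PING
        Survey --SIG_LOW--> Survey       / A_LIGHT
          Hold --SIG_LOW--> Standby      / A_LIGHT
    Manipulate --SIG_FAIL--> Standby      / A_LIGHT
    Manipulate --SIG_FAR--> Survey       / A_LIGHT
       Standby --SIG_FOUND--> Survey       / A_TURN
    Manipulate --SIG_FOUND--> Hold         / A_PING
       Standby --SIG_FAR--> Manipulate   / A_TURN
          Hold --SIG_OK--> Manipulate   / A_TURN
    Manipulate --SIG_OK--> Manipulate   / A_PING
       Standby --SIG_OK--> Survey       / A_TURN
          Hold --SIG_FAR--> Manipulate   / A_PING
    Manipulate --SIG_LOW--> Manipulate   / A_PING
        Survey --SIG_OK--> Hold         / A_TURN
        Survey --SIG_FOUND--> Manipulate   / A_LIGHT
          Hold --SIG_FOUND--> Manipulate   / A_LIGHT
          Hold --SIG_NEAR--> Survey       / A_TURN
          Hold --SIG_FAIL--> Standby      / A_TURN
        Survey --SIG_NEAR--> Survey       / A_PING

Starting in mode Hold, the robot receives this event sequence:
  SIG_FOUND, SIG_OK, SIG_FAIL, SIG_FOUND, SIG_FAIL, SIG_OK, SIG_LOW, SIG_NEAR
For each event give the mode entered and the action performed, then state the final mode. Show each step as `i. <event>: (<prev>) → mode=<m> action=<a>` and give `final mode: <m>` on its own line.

1. SIG_FOUND: (Hold) → mode=Manipulate action=A_LIGHT
2. SIG_OK: (Manipulate) → mode=Manipulate action=A_PING
3. SIG_FAIL: (Manipulate) → mode=Standby action=A_LIGHT
4. SIG_FOUND: (Standby) → mode=Survey action=A_TURN
5. SIG_FAIL: (Survey) → mode=Standby action=A_PING
6. SIG_OK: (Standby) → mode=Survey action=A_TURN
7. SIG_LOW: (Survey) → mode=Survey action=A_LIGHT
8. SIG_NEAR: (Survey) → mode=Survey action=A_PING

final mode: Survey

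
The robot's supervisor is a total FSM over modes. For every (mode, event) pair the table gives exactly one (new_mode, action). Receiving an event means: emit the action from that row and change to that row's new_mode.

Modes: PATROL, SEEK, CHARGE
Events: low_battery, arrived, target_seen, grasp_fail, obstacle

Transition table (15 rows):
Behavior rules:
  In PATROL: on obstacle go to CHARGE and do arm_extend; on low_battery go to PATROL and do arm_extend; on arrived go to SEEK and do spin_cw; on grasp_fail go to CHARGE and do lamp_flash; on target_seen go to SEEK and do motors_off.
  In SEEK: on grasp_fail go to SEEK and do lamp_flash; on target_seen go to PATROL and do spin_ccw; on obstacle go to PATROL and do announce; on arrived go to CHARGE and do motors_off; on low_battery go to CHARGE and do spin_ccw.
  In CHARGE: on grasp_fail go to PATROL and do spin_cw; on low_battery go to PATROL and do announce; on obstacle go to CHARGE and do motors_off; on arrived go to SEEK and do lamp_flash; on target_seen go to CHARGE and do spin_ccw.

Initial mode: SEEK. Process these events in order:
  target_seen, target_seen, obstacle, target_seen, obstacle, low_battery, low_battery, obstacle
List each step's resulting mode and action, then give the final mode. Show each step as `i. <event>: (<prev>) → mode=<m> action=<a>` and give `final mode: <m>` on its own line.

1. target_seen: (SEEK) → mode=PATROL action=spin_ccw
2. target_seen: (PATROL) → mode=SEEK action=motors_off
3. obstacle: (SEEK) → mode=PATROL action=announce
4. target_seen: (PATROL) → mode=SEEK action=motors_off
5. obstacle: (SEEK) → mode=PATROL action=announce
6. low_battery: (PATROL) → mode=PATROL action=arm_extend
7. low_battery: (PATROL) → mode=PATROL action=arm_extend
8. obstacle: (PATROL) → mode=CHARGE action=arm_extend

final mode: CHARGE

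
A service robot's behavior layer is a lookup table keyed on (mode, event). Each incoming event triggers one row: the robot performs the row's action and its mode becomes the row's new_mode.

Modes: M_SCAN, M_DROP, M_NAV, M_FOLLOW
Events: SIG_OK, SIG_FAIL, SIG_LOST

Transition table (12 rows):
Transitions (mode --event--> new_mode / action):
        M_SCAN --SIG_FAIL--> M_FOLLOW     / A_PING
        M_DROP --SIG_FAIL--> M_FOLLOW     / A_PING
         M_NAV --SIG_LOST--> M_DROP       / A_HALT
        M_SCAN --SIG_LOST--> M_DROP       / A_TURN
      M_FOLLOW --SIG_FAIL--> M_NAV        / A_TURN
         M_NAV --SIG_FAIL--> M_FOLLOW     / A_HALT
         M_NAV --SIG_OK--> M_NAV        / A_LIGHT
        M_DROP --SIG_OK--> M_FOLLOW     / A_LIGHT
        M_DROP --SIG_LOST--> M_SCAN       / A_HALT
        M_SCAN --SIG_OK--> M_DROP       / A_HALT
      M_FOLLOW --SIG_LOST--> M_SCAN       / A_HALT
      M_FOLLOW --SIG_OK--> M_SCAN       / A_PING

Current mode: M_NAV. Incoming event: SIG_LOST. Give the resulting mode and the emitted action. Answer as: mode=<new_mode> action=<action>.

current mode = M_NAV; filter table to that mode:
  (M_NAV, SIG_LOST) → (M_DROP, A_HALT)  ← event matches
  (M_NAV, SIG_FAIL) → (M_FOLLOW, A_HALT)
  (M_NAV, SIG_OK) → (M_NAV, A_LIGHT)
event = SIG_LOST selects (M_DROP, A_HALT)

mode=M_DROP action=A_HALT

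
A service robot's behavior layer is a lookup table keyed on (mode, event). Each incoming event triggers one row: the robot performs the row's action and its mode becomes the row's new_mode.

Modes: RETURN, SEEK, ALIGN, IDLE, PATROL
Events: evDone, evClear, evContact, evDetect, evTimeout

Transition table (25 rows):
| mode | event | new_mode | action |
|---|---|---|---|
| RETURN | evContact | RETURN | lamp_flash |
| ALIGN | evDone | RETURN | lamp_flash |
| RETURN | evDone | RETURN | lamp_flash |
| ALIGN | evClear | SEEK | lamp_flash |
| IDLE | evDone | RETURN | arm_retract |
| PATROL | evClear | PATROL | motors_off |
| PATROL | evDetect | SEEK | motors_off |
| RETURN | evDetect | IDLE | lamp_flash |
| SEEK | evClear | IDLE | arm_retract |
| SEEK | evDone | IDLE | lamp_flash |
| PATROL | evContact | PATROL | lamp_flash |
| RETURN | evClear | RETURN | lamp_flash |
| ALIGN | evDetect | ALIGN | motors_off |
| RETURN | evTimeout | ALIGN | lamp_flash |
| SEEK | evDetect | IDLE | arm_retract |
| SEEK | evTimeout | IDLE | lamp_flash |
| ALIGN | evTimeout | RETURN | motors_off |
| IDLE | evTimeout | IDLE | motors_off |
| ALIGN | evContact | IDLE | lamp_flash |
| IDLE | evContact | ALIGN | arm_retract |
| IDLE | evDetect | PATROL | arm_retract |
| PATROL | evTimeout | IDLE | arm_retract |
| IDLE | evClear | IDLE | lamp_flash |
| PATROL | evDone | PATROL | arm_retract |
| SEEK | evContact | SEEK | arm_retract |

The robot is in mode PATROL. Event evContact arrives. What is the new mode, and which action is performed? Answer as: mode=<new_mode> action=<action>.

mode=PATROL action=lamp_flash

current mode = PATROL; filter table to that mode:
  (PATROL, evClear) → (PATROL, motors_off)
  (PATROL, evDetect) → (SEEK, motors_off)
  (PATROL, evContact) → (PATROL, lamp_flash)  ← event matches
  (PATROL, evTimeout) → (IDLE, arm_retract)
  (PATROL, evDone) → (PATROL, arm_retract)
event = evContact selects (PATROL, lamp_flash)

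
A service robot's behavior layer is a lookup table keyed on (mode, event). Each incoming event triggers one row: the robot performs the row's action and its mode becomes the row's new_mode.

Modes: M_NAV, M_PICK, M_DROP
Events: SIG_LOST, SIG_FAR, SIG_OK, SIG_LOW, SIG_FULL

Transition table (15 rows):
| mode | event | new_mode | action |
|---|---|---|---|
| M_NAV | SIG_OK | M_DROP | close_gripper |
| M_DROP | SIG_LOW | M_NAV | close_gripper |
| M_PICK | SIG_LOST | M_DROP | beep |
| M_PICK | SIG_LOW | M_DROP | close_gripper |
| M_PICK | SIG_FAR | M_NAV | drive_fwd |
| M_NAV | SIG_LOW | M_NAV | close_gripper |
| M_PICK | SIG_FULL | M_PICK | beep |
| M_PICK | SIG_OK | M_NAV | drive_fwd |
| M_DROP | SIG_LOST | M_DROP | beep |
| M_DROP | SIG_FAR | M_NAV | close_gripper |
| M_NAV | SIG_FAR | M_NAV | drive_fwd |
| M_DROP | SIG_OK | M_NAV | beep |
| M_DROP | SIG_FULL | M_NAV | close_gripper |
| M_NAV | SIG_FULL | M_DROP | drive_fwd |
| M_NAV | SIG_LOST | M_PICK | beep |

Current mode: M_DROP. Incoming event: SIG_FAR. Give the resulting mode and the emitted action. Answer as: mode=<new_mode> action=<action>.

current mode = M_DROP; filter table to that mode:
  (M_DROP, SIG_LOW) → (M_NAV, close_gripper)
  (M_DROP, SIG_LOST) → (M_DROP, beep)
  (M_DROP, SIG_FAR) → (M_NAV, close_gripper)  ← event matches
  (M_DROP, SIG_OK) → (M_NAV, beep)
  (M_DROP, SIG_FULL) → (M_NAV, close_gripper)
event = SIG_FAR selects (M_NAV, close_gripper)

mode=M_NAV action=close_gripper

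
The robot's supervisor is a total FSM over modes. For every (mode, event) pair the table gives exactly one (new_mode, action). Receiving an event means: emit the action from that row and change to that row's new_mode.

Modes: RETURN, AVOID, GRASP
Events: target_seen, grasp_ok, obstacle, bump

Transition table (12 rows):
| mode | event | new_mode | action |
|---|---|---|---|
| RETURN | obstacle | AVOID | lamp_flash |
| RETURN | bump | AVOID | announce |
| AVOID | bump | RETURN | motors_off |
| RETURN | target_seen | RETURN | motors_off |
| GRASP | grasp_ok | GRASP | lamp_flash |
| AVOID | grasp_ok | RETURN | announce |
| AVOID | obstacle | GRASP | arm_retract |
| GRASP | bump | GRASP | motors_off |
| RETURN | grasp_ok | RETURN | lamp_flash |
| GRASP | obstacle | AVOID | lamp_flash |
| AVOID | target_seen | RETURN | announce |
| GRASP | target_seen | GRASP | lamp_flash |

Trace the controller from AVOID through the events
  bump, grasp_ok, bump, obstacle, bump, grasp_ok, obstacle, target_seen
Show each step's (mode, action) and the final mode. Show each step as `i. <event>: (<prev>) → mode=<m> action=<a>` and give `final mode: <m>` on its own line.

final mode: RETURN

1. bump: (AVOID) → mode=RETURN action=motors_off
2. grasp_ok: (RETURN) → mode=RETURN action=lamp_flash
3. bump: (RETURN) → mode=AVOID action=announce
4. obstacle: (AVOID) → mode=GRASP action=arm_retract
5. bump: (GRASP) → mode=GRASP action=motors_off
6. grasp_ok: (GRASP) → mode=GRASP action=lamp_flash
7. obstacle: (GRASP) → mode=AVOID action=lamp_flash
8. target_seen: (AVOID) → mode=RETURN action=announce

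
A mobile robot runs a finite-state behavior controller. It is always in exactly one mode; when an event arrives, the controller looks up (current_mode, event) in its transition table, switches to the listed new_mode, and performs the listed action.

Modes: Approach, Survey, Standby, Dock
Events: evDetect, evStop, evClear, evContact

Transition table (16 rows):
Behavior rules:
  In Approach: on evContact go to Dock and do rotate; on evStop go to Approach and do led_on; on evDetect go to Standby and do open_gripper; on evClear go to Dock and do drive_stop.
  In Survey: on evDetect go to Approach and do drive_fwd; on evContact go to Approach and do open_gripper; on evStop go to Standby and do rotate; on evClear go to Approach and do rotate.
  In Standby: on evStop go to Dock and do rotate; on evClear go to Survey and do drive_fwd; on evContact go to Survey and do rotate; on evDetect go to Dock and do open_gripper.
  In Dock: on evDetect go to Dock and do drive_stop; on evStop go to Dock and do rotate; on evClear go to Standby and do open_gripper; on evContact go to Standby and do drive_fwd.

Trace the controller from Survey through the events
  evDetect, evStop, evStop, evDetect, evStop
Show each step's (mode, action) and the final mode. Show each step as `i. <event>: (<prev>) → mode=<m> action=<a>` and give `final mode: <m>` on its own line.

1. evDetect: (Survey) → mode=Approach action=drive_fwd
2. evStop: (Approach) → mode=Approach action=led_on
3. evStop: (Approach) → mode=Approach action=led_on
4. evDetect: (Approach) → mode=Standby action=open_gripper
5. evStop: (Standby) → mode=Dock action=rotate

final mode: Dock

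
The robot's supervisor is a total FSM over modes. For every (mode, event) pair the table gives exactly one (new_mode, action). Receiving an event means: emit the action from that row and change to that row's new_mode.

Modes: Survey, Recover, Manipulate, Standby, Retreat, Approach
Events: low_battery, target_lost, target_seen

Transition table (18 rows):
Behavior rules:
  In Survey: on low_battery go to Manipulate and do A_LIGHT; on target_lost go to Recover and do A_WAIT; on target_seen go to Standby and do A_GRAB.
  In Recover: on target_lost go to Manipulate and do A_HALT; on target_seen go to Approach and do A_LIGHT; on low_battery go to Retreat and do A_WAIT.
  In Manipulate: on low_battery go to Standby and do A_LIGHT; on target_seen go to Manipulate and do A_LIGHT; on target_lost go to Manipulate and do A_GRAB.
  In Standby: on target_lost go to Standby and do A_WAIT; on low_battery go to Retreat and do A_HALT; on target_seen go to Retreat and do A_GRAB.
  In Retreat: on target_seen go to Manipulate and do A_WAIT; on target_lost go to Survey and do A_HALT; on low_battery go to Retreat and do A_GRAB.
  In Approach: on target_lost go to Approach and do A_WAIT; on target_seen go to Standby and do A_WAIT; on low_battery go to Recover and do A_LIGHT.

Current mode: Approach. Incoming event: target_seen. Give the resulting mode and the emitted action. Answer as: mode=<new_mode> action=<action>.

mode=Standby action=A_WAIT

current mode = Approach; filter table to that mode:
  (Approach, target_lost) → (Approach, A_WAIT)
  (Approach, target_seen) → (Standby, A_WAIT)  ← event matches
  (Approach, low_battery) → (Recover, A_LIGHT)
event = target_seen selects (Standby, A_WAIT)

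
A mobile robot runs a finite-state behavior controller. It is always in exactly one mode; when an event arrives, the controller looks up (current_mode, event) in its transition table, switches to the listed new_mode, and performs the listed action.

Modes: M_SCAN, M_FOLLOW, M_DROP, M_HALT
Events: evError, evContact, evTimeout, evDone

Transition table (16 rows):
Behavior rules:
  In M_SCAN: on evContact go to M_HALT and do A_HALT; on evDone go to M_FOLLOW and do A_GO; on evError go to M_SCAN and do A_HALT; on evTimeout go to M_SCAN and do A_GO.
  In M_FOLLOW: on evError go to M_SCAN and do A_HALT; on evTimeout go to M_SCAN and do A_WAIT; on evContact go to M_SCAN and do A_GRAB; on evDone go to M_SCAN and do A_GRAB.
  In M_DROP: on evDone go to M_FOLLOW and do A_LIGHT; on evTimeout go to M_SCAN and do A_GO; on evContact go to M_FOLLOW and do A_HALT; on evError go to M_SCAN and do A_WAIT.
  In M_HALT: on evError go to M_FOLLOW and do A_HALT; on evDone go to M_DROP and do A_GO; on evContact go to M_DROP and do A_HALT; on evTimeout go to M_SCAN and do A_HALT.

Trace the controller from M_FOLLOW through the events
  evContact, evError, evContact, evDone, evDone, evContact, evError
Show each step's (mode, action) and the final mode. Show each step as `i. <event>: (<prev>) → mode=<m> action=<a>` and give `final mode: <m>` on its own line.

final mode: M_SCAN

1. evContact: (M_FOLLOW) → mode=M_SCAN action=A_GRAB
2. evError: (M_SCAN) → mode=M_SCAN action=A_HALT
3. evContact: (M_SCAN) → mode=M_HALT action=A_HALT
4. evDone: (M_HALT) → mode=M_DROP action=A_GO
5. evDone: (M_DROP) → mode=M_FOLLOW action=A_LIGHT
6. evContact: (M_FOLLOW) → mode=M_SCAN action=A_GRAB
7. evError: (M_SCAN) → mode=M_SCAN action=A_HALT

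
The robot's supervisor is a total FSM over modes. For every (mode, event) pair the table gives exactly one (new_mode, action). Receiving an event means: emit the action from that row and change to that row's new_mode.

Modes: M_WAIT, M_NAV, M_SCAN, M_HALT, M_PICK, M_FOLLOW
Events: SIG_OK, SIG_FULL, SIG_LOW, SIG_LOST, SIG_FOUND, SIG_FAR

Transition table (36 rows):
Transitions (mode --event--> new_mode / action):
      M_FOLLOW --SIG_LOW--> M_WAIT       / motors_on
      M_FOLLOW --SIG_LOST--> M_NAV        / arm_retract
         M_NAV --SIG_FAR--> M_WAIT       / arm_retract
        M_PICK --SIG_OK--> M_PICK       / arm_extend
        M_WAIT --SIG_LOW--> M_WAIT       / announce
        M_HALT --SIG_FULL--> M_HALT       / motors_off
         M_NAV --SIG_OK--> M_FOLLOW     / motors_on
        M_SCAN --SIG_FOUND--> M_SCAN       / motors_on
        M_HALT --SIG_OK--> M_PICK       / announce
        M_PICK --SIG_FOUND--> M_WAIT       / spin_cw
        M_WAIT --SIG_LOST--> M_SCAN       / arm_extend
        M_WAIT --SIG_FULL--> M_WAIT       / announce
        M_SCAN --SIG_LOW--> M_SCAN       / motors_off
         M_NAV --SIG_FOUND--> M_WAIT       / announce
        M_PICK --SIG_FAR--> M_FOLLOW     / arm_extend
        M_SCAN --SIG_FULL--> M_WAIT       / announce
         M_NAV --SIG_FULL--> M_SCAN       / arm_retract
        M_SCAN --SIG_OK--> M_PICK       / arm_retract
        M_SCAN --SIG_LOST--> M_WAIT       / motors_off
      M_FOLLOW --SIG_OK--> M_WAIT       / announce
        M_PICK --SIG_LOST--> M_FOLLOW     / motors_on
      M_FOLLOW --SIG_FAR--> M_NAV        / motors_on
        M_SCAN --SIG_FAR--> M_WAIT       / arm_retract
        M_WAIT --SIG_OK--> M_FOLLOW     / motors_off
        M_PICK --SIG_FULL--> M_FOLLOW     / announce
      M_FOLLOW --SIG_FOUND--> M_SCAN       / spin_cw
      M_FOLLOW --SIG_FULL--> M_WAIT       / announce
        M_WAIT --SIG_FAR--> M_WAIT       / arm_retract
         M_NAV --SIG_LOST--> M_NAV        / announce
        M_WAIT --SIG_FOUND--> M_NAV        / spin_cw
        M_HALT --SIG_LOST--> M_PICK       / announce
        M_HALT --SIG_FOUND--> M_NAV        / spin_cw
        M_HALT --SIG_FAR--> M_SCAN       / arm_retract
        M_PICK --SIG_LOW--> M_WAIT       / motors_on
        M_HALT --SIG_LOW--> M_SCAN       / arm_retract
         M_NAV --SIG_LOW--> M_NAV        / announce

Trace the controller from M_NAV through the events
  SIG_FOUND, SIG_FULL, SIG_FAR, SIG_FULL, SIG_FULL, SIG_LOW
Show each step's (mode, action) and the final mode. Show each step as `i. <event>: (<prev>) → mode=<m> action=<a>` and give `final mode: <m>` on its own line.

1. SIG_FOUND: (M_NAV) → mode=M_WAIT action=announce
2. SIG_FULL: (M_WAIT) → mode=M_WAIT action=announce
3. SIG_FAR: (M_WAIT) → mode=M_WAIT action=arm_retract
4. SIG_FULL: (M_WAIT) → mode=M_WAIT action=announce
5. SIG_FULL: (M_WAIT) → mode=M_WAIT action=announce
6. SIG_LOW: (M_WAIT) → mode=M_WAIT action=announce

final mode: M_WAIT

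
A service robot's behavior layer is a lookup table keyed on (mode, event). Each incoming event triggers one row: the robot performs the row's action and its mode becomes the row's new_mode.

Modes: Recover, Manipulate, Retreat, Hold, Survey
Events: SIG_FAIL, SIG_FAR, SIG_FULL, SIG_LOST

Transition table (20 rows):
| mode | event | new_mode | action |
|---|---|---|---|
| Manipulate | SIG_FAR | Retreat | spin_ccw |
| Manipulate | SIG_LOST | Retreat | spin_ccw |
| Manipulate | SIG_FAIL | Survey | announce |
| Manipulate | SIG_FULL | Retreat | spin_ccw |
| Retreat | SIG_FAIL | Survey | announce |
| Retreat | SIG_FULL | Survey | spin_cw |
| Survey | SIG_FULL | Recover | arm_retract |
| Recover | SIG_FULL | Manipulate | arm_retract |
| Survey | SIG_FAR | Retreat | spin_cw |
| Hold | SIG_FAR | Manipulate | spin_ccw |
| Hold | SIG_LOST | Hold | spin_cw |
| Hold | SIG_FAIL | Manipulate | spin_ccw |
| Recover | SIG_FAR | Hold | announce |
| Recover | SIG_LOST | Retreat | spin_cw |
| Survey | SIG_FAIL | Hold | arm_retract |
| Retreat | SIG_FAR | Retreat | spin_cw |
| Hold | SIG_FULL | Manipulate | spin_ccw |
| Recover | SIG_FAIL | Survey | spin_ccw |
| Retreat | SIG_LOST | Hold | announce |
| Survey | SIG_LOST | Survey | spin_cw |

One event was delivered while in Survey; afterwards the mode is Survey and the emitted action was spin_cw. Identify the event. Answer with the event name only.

try SIG_FAIL: (Survey, SIG_FAIL) → (Hold, arm_retract)
try SIG_FAR: (Survey, SIG_FAR) → (Retreat, spin_cw)
try SIG_FULL: (Survey, SIG_FULL) → (Recover, arm_retract)
try SIG_LOST: (Survey, SIG_LOST) → (Survey, spin_cw)  ← matches

SIG_LOST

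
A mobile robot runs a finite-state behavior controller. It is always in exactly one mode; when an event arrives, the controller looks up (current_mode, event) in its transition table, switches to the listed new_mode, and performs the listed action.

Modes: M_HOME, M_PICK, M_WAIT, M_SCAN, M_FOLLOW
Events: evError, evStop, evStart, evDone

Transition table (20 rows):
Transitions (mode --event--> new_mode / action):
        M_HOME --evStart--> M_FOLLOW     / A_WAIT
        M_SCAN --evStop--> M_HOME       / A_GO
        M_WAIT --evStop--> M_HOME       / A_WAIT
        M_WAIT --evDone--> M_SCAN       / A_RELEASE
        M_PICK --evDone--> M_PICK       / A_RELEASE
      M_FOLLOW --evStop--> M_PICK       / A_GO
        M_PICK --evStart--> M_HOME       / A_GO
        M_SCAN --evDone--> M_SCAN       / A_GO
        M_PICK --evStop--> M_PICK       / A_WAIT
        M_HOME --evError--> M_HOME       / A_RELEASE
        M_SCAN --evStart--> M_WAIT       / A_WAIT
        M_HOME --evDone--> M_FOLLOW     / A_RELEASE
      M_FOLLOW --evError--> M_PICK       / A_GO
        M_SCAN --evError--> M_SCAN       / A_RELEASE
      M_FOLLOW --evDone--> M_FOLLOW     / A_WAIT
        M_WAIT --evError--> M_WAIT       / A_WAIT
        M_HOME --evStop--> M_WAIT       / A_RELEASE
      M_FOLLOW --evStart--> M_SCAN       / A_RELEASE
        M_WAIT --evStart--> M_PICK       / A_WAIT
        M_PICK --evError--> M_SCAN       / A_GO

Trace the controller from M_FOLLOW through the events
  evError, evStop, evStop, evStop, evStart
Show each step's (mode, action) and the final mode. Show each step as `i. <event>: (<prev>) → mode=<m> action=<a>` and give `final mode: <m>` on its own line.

1. evError: (M_FOLLOW) → mode=M_PICK action=A_GO
2. evStop: (M_PICK) → mode=M_PICK action=A_WAIT
3. evStop: (M_PICK) → mode=M_PICK action=A_WAIT
4. evStop: (M_PICK) → mode=M_PICK action=A_WAIT
5. evStart: (M_PICK) → mode=M_HOME action=A_GO

final mode: M_HOME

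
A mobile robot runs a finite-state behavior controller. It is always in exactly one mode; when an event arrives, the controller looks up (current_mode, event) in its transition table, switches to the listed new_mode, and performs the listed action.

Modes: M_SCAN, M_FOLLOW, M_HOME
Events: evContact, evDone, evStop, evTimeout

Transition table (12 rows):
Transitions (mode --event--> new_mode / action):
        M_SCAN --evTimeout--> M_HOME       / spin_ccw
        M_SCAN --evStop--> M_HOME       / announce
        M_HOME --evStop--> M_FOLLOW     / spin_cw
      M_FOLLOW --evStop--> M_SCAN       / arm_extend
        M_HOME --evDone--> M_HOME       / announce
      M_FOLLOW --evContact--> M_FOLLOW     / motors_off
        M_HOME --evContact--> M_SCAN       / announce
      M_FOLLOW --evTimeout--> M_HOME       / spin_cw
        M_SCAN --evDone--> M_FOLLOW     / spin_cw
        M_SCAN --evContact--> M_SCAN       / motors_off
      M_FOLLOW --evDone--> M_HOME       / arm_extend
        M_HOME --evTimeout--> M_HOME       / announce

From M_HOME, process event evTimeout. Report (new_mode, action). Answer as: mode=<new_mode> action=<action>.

mode=M_HOME action=announce

current mode = M_HOME; filter table to that mode:
  (M_HOME, evStop) → (M_FOLLOW, spin_cw)
  (M_HOME, evDone) → (M_HOME, announce)
  (M_HOME, evContact) → (M_SCAN, announce)
  (M_HOME, evTimeout) → (M_HOME, announce)  ← event matches
event = evTimeout selects (M_HOME, announce)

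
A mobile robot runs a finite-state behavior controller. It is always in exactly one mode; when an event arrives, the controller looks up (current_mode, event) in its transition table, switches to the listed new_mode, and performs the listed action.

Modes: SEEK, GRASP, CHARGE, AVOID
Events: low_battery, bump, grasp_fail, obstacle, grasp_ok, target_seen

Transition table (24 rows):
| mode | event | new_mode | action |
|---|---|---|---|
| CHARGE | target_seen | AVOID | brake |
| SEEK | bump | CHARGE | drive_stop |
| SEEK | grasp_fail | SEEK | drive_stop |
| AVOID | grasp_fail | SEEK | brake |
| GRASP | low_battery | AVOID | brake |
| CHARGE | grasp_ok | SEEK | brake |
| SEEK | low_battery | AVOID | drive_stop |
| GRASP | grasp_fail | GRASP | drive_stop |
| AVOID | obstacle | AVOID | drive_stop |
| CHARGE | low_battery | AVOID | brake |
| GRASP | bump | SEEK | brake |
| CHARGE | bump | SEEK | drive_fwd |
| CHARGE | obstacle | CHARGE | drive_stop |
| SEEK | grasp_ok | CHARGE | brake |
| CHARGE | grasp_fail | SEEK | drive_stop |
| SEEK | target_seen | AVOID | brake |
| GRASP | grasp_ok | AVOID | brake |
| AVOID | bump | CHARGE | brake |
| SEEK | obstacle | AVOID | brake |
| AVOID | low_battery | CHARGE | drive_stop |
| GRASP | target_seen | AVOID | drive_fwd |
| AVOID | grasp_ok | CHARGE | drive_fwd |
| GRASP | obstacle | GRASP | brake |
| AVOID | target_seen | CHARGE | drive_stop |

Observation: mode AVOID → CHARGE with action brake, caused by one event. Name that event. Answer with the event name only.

bump

try low_battery: (AVOID, low_battery) → (CHARGE, drive_stop)
try bump: (AVOID, bump) → (CHARGE, brake)  ← matches
try grasp_fail: (AVOID, grasp_fail) → (SEEK, brake)
try obstacle: (AVOID, obstacle) → (AVOID, drive_stop)
try grasp_ok: (AVOID, grasp_ok) → (CHARGE, drive_fwd)
try target_seen: (AVOID, target_seen) → (CHARGE, drive_stop)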